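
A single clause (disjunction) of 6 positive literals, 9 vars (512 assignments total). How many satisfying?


Step 1: Total=2^9=512
Step 2: Unsat when all 6 false: 2^3=8
Step 3: Sat=512-8=504

504


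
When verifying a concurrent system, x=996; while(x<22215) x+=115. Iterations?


Step 1: x goes from 996 toward 22215 by 115; the body runs while x<22215, so iterations = ceil((bound-start)/step)
Step 2: Distance=21219
Step 3: ceil(21219/115)=185

185


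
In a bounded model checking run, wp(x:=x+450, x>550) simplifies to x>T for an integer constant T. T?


Formula: wp(x:=E, P) = P[E/x] (substitute E for x in postcondition)
Step 1: Postcondition: x>550
Step 2: Substitute x+450 for x: x+450>550
Step 3: Solve for x: x > 550-450 = 100

100


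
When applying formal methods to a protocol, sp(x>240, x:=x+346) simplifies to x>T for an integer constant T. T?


Formula: sp(P, x:=E) = exists old_x. (x = E[old_x/x]) AND P[old_x/x] (old_x is the value of x before the assignment; eliminate old_x by solving x = E[old_x/x] for old_x)
Step 1: Precondition P: x>240, i.e. old_x > 240
Step 2: Assignment gives x = old_x + 346, so old_x = x - 346
Step 3: Substitute into P: x - 346 > 240
Step 4: Simplify: x > 240+346 = 586

586


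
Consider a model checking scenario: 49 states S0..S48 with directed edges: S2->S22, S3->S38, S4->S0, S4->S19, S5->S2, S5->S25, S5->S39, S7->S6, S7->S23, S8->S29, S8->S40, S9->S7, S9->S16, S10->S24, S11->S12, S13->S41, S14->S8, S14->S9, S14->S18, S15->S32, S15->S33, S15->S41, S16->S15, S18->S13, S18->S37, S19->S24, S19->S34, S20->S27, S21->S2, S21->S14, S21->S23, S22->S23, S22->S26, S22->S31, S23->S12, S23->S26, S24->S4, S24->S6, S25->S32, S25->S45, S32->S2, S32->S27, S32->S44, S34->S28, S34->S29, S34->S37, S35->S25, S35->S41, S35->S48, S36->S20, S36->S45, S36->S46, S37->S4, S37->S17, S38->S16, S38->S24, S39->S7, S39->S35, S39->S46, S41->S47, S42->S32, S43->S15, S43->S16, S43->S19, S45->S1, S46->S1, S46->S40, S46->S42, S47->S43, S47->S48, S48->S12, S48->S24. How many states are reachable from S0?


BFS from S0:
  layer 0: {S0}
Reachable set: {S0}
Count = 1

1


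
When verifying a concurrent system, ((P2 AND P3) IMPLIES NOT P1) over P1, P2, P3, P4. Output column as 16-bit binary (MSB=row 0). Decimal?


Formula: ((P2 AND P3) IMPLIES NOT P1) over P1, P2, P3, P4 (16 rows)
Evaluate each row (bits = P1,P2,P3,P4, MSB first):
  row 0 [0000]: ((0 AND 0) IMPLIES NOT 0) -> 1
  row 1 [0001]: ((0 AND 0) IMPLIES NOT 0) -> 1
  row 2 [0010]: ((0 AND 1) IMPLIES NOT 0) -> 1
  row 3 [0011]: ((0 AND 1) IMPLIES NOT 0) -> 1
  row 4 [0100]: ((1 AND 0) IMPLIES NOT 0) -> 1
  row 5 [0101]: ((1 AND 0) IMPLIES NOT 0) -> 1
  row 6 [0110]: ((1 AND 1) IMPLIES NOT 0) -> 1
  row 7 [0111]: ((1 AND 1) IMPLIES NOT 0) -> 1
  row 8 [1000]: ((0 AND 0) IMPLIES NOT 1) -> 1
  row 9 [1001]: ((0 AND 0) IMPLIES NOT 1) -> 1
  row 10 [1010]: ((0 AND 1) IMPLIES NOT 1) -> 1
  row 11 [1011]: ((0 AND 1) IMPLIES NOT 1) -> 1
  row 12 [1100]: ((1 AND 0) IMPLIES NOT 1) -> 1
  row 13 [1101]: ((1 AND 0) IMPLIES NOT 1) -> 1
  row 14 [1110]: ((1 AND 1) IMPLIES NOT 1) -> 0
  row 15 [1111]: ((1 AND 1) IMPLIES NOT 1) -> 0
Full result column, 4 rows per line (P1,P2 fixed per line; P3,P4 runs 00..11 left to right):
  rows 0-3 [P1,P2=00]: 1111  = hex F
  rows 4-7 [P1,P2=01]: 1111  = hex F
  rows 8-11 [P1,P2=10]: 1111  = hex F
  rows 12-15 [P1,P2=11]: 1100  = hex C
Output column (row 0 .. row 15) = 1111111111111100
Output column grouped in 4s = 1111 1111 1111 1100 = 0xFFFC
Convert to decimal digit by digit (value = value*16 + digit):
  F -> 15
  15*16 + 15 (F) = 255
  255*16 + 15 (F) = 4095
  4095*16 + 12 (C) = 65532
Decimal = 65532

65532


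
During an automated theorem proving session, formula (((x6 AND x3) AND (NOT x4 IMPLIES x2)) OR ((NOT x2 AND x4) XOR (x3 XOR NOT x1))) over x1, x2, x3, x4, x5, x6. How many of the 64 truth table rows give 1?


Formula: (((x6 AND x3) AND (NOT x4 IMPLIES x2)) OR ((NOT x2 AND x4) XOR (x3 XOR NOT x1))) over 6 vars (64 rows)
Evaluate each row (x1, x2, x3, x4, x5, x6 as bits, MSB first):
  row 0 [000000]: (((0 AND 0) AND (NOT 0 IMPLIES 0)) OR ((NOT 0 AND 0) XOR (0 XOR NOT 0))) -> 1
  row 1 [000001]: (((1 AND 0) AND (NOT 0 IMPLIES 0)) OR ((NOT 0 AND 0) XOR (0 XOR NOT 0))) -> 1
  row 2 [000010]: (((0 AND 0) AND (NOT 0 IMPLIES 0)) OR ((NOT 0 AND 0) XOR (0 XOR NOT 0))) -> 1
  row 3 [000011]: (((1 AND 0) AND (NOT 0 IMPLIES 0)) OR ((NOT 0 AND 0) XOR (0 XOR NOT 0))) -> 1
  row 4 [000100]: (((0 AND 0) AND (NOT 1 IMPLIES 0)) OR ((NOT 0 AND 1) XOR (0 XOR NOT 0))) -> 0
  (every remaining row is evaluated the same way; all 64 results are listed next)
Full result column, 8 rows per line (x1,x2,x3 fixed per line; x4,x5,x6 runs 000..111 left to right):
  rows 0-7 [x1,x2,x3=000]: 11110000  (ones: 4)
  rows 8-15 [x1,x2,x3=001]: 00001111  (ones: 4)
  rows 16-23 [x1,x2,x3=010]: 11111111  (ones: 8)
  rows 24-31 [x1,x2,x3=011]: 01010101  (ones: 4)
  rows 32-39 [x1,x2,x3=100]: 00001111  (ones: 4)
  rows 40-47 [x1,x2,x3=101]: 11110101  (ones: 6)
  rows 48-55 [x1,x2,x3=110]: 00000000  (ones: 0)
  rows 56-63 [x1,x2,x3=111]: 11111111  (ones: 8)
Count of 1-rows = 4+4+8+4+4+6+0+8 = 38

38


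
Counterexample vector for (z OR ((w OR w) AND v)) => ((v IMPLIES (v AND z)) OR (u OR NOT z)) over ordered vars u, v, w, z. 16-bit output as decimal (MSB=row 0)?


F1 = (z OR ((w OR w) AND v))
F2 = ((v IMPLIES (v AND z)) OR (u OR NOT z))
Counterexample to F1=>F2 is where F1=1 and F2=0.
Evaluate each row (bits = u,v,w,z, MSB first):
  row 0 [0000]: F1=0 F2=1 -> F1&~F2 -> 0
  row 1 [0001]: F1=1 F2=1 -> F1&~F2 -> 0
  row 2 [0010]: F1=0 F2=1 -> F1&~F2 -> 0
  row 3 [0011]: F1=1 F2=1 -> F1&~F2 -> 0
  row 4 [0100]: F1=0 F2=1 -> F1&~F2 -> 0
  row 5 [0101]: F1=1 F2=1 -> F1&~F2 -> 0
  row 6 [0110]: F1=1 F2=1 -> F1&~F2 -> 0
  row 7 [0111]: F1=1 F2=1 -> F1&~F2 -> 0
  row 8 [1000]: F1=0 F2=1 -> F1&~F2 -> 0
  row 9 [1001]: F1=1 F2=1 -> F1&~F2 -> 0
  row 10 [1010]: F1=0 F2=1 -> F1&~F2 -> 0
  row 11 [1011]: F1=1 F2=1 -> F1&~F2 -> 0
  row 12 [1100]: F1=0 F2=1 -> F1&~F2 -> 0
  row 13 [1101]: F1=1 F2=1 -> F1&~F2 -> 0
  row 14 [1110]: F1=1 F2=1 -> F1&~F2 -> 0
  row 15 [1111]: F1=1 F2=1 -> F1&~F2 -> 0
Full result column, 4 rows per line (u,v fixed per line; w,z runs 00..11 left to right):
  rows 0-3 [u,v=00]: 0000  = hex 0
  rows 4-7 [u,v=01]: 0000  = hex 0
  rows 8-11 [u,v=10]: 0000  = hex 0
  rows 12-15 [u,v=11]: 0000  = hex 0
Counterexample vector (row 0 .. row 15) = 0000000000000000
Output column grouped in 4s = 0000 0000 0000 0000 = 0x0000
Convert to decimal digit by digit (value = value*16 + digit):
  0 -> 0
  0*16 + 0 = 0
  0*16 + 0 = 0
  0*16 + 0 = 0
Decimal = 0

0


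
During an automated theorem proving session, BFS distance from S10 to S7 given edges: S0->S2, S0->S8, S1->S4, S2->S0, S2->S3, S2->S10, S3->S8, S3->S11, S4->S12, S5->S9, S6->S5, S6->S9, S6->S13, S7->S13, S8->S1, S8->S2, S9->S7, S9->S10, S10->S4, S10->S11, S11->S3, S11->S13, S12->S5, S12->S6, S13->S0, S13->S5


BFS layer-by-layer from S10:
  dist 0: {S10}
  dist 1: {S4, S11}
  dist 2: {S3, S12, S13}
  dist 3: {S0, S5, S6, S8}
  dist 4: {S1, S2, S9}
  dist 5: {S7}
  -> S7 reached at distance 5
Shortest path length = 5

5


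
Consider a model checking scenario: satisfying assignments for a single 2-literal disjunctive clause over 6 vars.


Step 1: Total=2^6=64
Step 2: Unsat when all 2 false: 2^4=16
Step 3: Sat=64-16=48

48


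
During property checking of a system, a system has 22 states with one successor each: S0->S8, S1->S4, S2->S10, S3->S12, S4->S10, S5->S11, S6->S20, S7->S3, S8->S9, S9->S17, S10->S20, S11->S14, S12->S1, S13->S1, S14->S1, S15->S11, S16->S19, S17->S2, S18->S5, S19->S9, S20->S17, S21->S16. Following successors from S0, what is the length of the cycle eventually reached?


Trace from S0 until a state repeats:
  S0 -> S8 -> S9 -> S17 -> S2 -> S10 -> S20 -> S17
S17 first seen at step 3, revisited at step 7.
Cycle length = 7 - 3 = 4

4


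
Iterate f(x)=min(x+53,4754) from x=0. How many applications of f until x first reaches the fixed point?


Step 1: x=0, cap=4754, increment=53
Step 2: x grows by 53 each step until capped at 4754; fixed point is x=4754
Step 3: iterations = ceil(4754/53) = 90

90


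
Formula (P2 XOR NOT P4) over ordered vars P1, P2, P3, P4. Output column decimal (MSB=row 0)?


Formula: (P2 XOR NOT P4) over P1, P2, P3, P4 (16 rows)
Evaluate each row (bits = P1,P2,P3,P4, MSB first):
  row 0 [0000]: (0 XOR NOT 0) -> 1
  row 1 [0001]: (0 XOR NOT 1) -> 0
  row 2 [0010]: (0 XOR NOT 0) -> 1
  row 3 [0011]: (0 XOR NOT 1) -> 0
  row 4 [0100]: (1 XOR NOT 0) -> 0
  row 5 [0101]: (1 XOR NOT 1) -> 1
  row 6 [0110]: (1 XOR NOT 0) -> 0
  row 7 [0111]: (1 XOR NOT 1) -> 1
  row 8 [1000]: (0 XOR NOT 0) -> 1
  row 9 [1001]: (0 XOR NOT 1) -> 0
  row 10 [1010]: (0 XOR NOT 0) -> 1
  row 11 [1011]: (0 XOR NOT 1) -> 0
  row 12 [1100]: (1 XOR NOT 0) -> 0
  row 13 [1101]: (1 XOR NOT 1) -> 1
  row 14 [1110]: (1 XOR NOT 0) -> 0
  row 15 [1111]: (1 XOR NOT 1) -> 1
Full result column, 4 rows per line (P1,P2 fixed per line; P3,P4 runs 00..11 left to right):
  rows 0-3 [P1,P2=00]: 1010  = hex A
  rows 4-7 [P1,P2=01]: 0101  = hex 5
  rows 8-11 [P1,P2=10]: 1010  = hex A
  rows 12-15 [P1,P2=11]: 0101  = hex 5
Output column (row 0 .. row 15) = 1010010110100101
Output column grouped in 4s = 1010 0101 1010 0101 = 0xA5A5
Convert to decimal digit by digit (value = value*16 + digit):
  A -> 10
  10*16 + 5 = 165
  165*16 + 10 (A) = 2650
  2650*16 + 5 = 42405
Decimal = 42405

42405


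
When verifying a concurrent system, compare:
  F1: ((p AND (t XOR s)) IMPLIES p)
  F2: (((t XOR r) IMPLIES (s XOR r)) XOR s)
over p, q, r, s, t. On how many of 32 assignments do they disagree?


F1 = ((p AND (t XOR s)) IMPLIES p)
F2 = (((t XOR r) IMPLIES (s XOR r)) XOR s)
Evaluate both on each of 32 rows (bits = p,q,r,s,t):
  row 0 [00000]: F1=1 F2=1 -> 0
  row 1 [00001]: F1=1 F2=0 (differ) -> 1
  row 2 [00010]: F1=1 F2=0 (differ) -> 1
  row 3 [00011]: F1=1 F2=0 (differ) -> 1
  row 4 [00100]: F1=1 F2=1 -> 0
  row 5 [00101]: F1=1 F2=1 -> 0
  row 6 [00110]: F1=1 F2=1 -> 0
  row 7 [00111]: F1=1 F2=0 (differ) -> 1
  row 8 [01000]: F1=1 F2=1 -> 0
  row 9 [01001]: F1=1 F2=0 (differ) -> 1
  row 10 [01010]: F1=1 F2=0 (differ) -> 1
  row 11 [01011]: F1=1 F2=0 (differ) -> 1
  row 12 [01100]: F1=1 F2=1 -> 0
  row 13 [01101]: F1=1 F2=1 -> 0
  row 14 [01110]: F1=1 F2=1 -> 0
  row 15 [01111]: F1=1 F2=0 (differ) -> 1
  row 16 [10000]: F1=1 F2=1 -> 0
  row 17 [10001]: F1=1 F2=0 (differ) -> 1
  row 18 [10010]: F1=1 F2=0 (differ) -> 1
  row 19 [10011]: F1=1 F2=0 (differ) -> 1
  row 20 [10100]: F1=1 F2=1 -> 0
  row 21 [10101]: F1=1 F2=1 -> 0
  row 22 [10110]: F1=1 F2=1 -> 0
  row 23 [10111]: F1=1 F2=0 (differ) -> 1
  row 24 [11000]: F1=1 F2=1 -> 0
  row 25 [11001]: F1=1 F2=0 (differ) -> 1
  row 26 [11010]: F1=1 F2=0 (differ) -> 1
  row 27 [11011]: F1=1 F2=0 (differ) -> 1
  row 28 [11100]: F1=1 F2=1 -> 0
  row 29 [11101]: F1=1 F2=1 -> 0
  row 30 [11110]: F1=1 F2=1 -> 0
  row 31 [11111]: F1=1 F2=0 (differ) -> 1
Full result column, 8 rows per line (p,q fixed per line; r,s,t runs 000..111 left to right):
  rows 0-7 [p,q=00]: 01110001  (ones: 4)
  rows 8-15 [p,q=01]: 01110001  (ones: 4)
  rows 16-23 [p,q=10]: 01110001  (ones: 4)
  rows 24-31 [p,q=11]: 01110001  (ones: 4)
Disagreements = 4+4+4+4 = 16

16


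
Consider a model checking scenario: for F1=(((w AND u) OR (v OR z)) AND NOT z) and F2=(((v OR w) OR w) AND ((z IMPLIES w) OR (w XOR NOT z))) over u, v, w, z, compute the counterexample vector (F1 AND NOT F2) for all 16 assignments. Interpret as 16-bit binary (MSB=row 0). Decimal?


F1 = (((w AND u) OR (v OR z)) AND NOT z)
F2 = (((v OR w) OR w) AND ((z IMPLIES w) OR (w XOR NOT z)))
Counterexample to F1=>F2 is where F1=1 and F2=0.
Evaluate each row (bits = u,v,w,z, MSB first):
  row 0 [0000]: F1=0 F2=0 -> F1&~F2 -> 0
  row 1 [0001]: F1=0 F2=0 -> F1&~F2 -> 0
  row 2 [0010]: F1=0 F2=1 -> F1&~F2 -> 0
  row 3 [0011]: F1=0 F2=1 -> F1&~F2 -> 0
  row 4 [0100]: F1=1 F2=1 -> F1&~F2 -> 0
  row 5 [0101]: F1=0 F2=0 -> F1&~F2 -> 0
  row 6 [0110]: F1=1 F2=1 -> F1&~F2 -> 0
  row 7 [0111]: F1=0 F2=1 -> F1&~F2 -> 0
  row 8 [1000]: F1=0 F2=0 -> F1&~F2 -> 0
  row 9 [1001]: F1=0 F2=0 -> F1&~F2 -> 0
  row 10 [1010]: F1=1 F2=1 -> F1&~F2 -> 0
  row 11 [1011]: F1=0 F2=1 -> F1&~F2 -> 0
  row 12 [1100]: F1=1 F2=1 -> F1&~F2 -> 0
  row 13 [1101]: F1=0 F2=0 -> F1&~F2 -> 0
  row 14 [1110]: F1=1 F2=1 -> F1&~F2 -> 0
  row 15 [1111]: F1=0 F2=1 -> F1&~F2 -> 0
Full result column, 4 rows per line (u,v fixed per line; w,z runs 00..11 left to right):
  rows 0-3 [u,v=00]: 0000  = hex 0
  rows 4-7 [u,v=01]: 0000  = hex 0
  rows 8-11 [u,v=10]: 0000  = hex 0
  rows 12-15 [u,v=11]: 0000  = hex 0
Counterexample vector (row 0 .. row 15) = 0000000000000000
Output column grouped in 4s = 0000 0000 0000 0000 = 0x0000
Convert to decimal digit by digit (value = value*16 + digit):
  0 -> 0
  0*16 + 0 = 0
  0*16 + 0 = 0
  0*16 + 0 = 0
Decimal = 0

0


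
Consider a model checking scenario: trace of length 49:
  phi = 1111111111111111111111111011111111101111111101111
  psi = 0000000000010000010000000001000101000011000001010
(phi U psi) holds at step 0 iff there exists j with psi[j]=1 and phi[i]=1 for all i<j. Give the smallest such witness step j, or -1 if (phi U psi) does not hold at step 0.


(phi U psi) at 0: need smallest j with psi[j]=1 and phi[i]=1 for all i in [0,j).
Scan from step 0:
  step 0: phi=1, psi=0 -> continue
  step 1: phi=1, psi=0 -> continue
  step 2: phi=1, psi=0 -> continue
  step 3: phi=1, psi=0 -> continue
  step 11: psi=1 and phi held for [0,11) -> witness found
Witness step = 11

11


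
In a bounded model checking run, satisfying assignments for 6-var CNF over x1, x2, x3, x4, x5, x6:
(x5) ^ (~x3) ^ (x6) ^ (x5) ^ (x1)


CNF with 5 clauses over 6 vars (64 assignments).
An assignment satisfies CNF iff every clause has >=1 true literal.
Check each row (bits = x1,x2,x3,x4,x5,x6; clause T/F shown):
  row 0 [000000]: clauses=FTFFF -> 0
  row 1 [000001]: clauses=FTTFF -> 0
  row 2 [000010]: clauses=TTFTF -> 0
  row 3 [000011]: clauses=TTTTF -> 0
  row 4 [000100]: clauses=FTFFF -> 0
  (every remaining row is evaluated the same way; all 64 results are listed next)
Full result column, 8 rows per line (x1,x2,x3 fixed per line; x4,x5,x6 runs 000..111 left to right):
  rows 0-7 [x1,x2,x3=000]: 00000000  (ones: 0)
  rows 8-15 [x1,x2,x3=001]: 00000000  (ones: 0)
  rows 16-23 [x1,x2,x3=010]: 00000000  (ones: 0)
  rows 24-31 [x1,x2,x3=011]: 00000000  (ones: 0)
  rows 32-39 [x1,x2,x3=100]: 00010001  (ones: 2)
  rows 40-47 [x1,x2,x3=101]: 00000000  (ones: 0)
  rows 48-55 [x1,x2,x3=110]: 00010001  (ones: 2)
  rows 56-63 [x1,x2,x3=111]: 00000000  (ones: 0)
Satisfying assignments = 0+0+0+0+2+0+2+0 = 4

4


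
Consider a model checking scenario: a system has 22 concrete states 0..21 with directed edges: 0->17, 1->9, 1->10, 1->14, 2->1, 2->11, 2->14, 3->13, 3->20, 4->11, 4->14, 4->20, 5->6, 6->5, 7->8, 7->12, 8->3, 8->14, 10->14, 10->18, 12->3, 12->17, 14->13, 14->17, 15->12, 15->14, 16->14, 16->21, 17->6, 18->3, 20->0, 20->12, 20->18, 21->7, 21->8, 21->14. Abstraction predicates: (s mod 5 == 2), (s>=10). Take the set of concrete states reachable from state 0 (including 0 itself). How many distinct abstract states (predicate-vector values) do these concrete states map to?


BFS from 0:
Concrete reachable: {0, 5, 6, 17}
Abstract via predicates (s mod 5 == 2), (s>=10):
  (0,0) <- {0, 5, 6}
  (1,1) <- {17}
Distinct abstract states = 2

2


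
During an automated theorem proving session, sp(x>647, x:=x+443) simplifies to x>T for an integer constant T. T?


Formula: sp(P, x:=E) = exists old_x. (x = E[old_x/x]) AND P[old_x/x] (old_x is the value of x before the assignment; eliminate old_x by solving x = E[old_x/x] for old_x)
Step 1: Precondition P: x>647, i.e. old_x > 647
Step 2: Assignment gives x = old_x + 443, so old_x = x - 443
Step 3: Substitute into P: x - 443 > 647
Step 4: Simplify: x > 647+443 = 1090

1090


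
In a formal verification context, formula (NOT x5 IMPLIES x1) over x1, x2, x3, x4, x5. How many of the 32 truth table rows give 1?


Formula: (NOT x5 IMPLIES x1) over 5 vars (32 rows)
Evaluate each row (x1, x2, x3, x4, x5 as bits, MSB first):
  row 0 [00000]: (NOT 0 IMPLIES 0) -> 0
  row 1 [00001]: (NOT 1 IMPLIES 0) -> 1
  row 2 [00010]: (NOT 0 IMPLIES 0) -> 0
  row 3 [00011]: (NOT 1 IMPLIES 0) -> 1
  row 4 [00100]: (NOT 0 IMPLIES 0) -> 0
  row 5 [00101]: (NOT 1 IMPLIES 0) -> 1
  row 6 [00110]: (NOT 0 IMPLIES 0) -> 0
  row 7 [00111]: (NOT 1 IMPLIES 0) -> 1
  row 8 [01000]: (NOT 0 IMPLIES 0) -> 0
  row 9 [01001]: (NOT 1 IMPLIES 0) -> 1
  row 10 [01010]: (NOT 0 IMPLIES 0) -> 0
  row 11 [01011]: (NOT 1 IMPLIES 0) -> 1
  row 12 [01100]: (NOT 0 IMPLIES 0) -> 0
  row 13 [01101]: (NOT 1 IMPLIES 0) -> 1
  row 14 [01110]: (NOT 0 IMPLIES 0) -> 0
  row 15 [01111]: (NOT 1 IMPLIES 0) -> 1
  row 16 [10000]: (NOT 0 IMPLIES 1) -> 1
  row 17 [10001]: (NOT 1 IMPLIES 1) -> 1
  row 18 [10010]: (NOT 0 IMPLIES 1) -> 1
  row 19 [10011]: (NOT 1 IMPLIES 1) -> 1
  row 20 [10100]: (NOT 0 IMPLIES 1) -> 1
  row 21 [10101]: (NOT 1 IMPLIES 1) -> 1
  row 22 [10110]: (NOT 0 IMPLIES 1) -> 1
  row 23 [10111]: (NOT 1 IMPLIES 1) -> 1
  row 24 [11000]: (NOT 0 IMPLIES 1) -> 1
  row 25 [11001]: (NOT 1 IMPLIES 1) -> 1
  row 26 [11010]: (NOT 0 IMPLIES 1) -> 1
  row 27 [11011]: (NOT 1 IMPLIES 1) -> 1
  row 28 [11100]: (NOT 0 IMPLIES 1) -> 1
  row 29 [11101]: (NOT 1 IMPLIES 1) -> 1
  row 30 [11110]: (NOT 0 IMPLIES 1) -> 1
  row 31 [11111]: (NOT 1 IMPLIES 1) -> 1
Full result column, 8 rows per line (x1,x2 fixed per line; x3,x4,x5 runs 000..111 left to right):
  rows 0-7 [x1,x2=00]: 01010101  (ones: 4)
  rows 8-15 [x1,x2=01]: 01010101  (ones: 4)
  rows 16-23 [x1,x2=10]: 11111111  (ones: 8)
  rows 24-31 [x1,x2=11]: 11111111  (ones: 8)
Count of 1-rows = 4+4+8+8 = 24

24


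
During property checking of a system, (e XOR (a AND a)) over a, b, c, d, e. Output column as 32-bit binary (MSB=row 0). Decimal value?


Formula: (e XOR (a AND a)) over a, b, c, d, e (32 rows)
Evaluate each row (bits = a,b,c,d,e, MSB first):
  row 0 [00000]: (0 XOR (0 AND 0)) -> 0
  row 1 [00001]: (1 XOR (0 AND 0)) -> 1
  row 2 [00010]: (0 XOR (0 AND 0)) -> 0
  row 3 [00011]: (1 XOR (0 AND 0)) -> 1
  row 4 [00100]: (0 XOR (0 AND 0)) -> 0
  row 5 [00101]: (1 XOR (0 AND 0)) -> 1
  row 6 [00110]: (0 XOR (0 AND 0)) -> 0
  row 7 [00111]: (1 XOR (0 AND 0)) -> 1
  row 8 [01000]: (0 XOR (0 AND 0)) -> 0
  row 9 [01001]: (1 XOR (0 AND 0)) -> 1
  row 10 [01010]: (0 XOR (0 AND 0)) -> 0
  row 11 [01011]: (1 XOR (0 AND 0)) -> 1
  row 12 [01100]: (0 XOR (0 AND 0)) -> 0
  row 13 [01101]: (1 XOR (0 AND 0)) -> 1
  row 14 [01110]: (0 XOR (0 AND 0)) -> 0
  row 15 [01111]: (1 XOR (0 AND 0)) -> 1
  row 16 [10000]: (0 XOR (1 AND 1)) -> 1
  row 17 [10001]: (1 XOR (1 AND 1)) -> 0
  row 18 [10010]: (0 XOR (1 AND 1)) -> 1
  row 19 [10011]: (1 XOR (1 AND 1)) -> 0
  row 20 [10100]: (0 XOR (1 AND 1)) -> 1
  row 21 [10101]: (1 XOR (1 AND 1)) -> 0
  row 22 [10110]: (0 XOR (1 AND 1)) -> 1
  row 23 [10111]: (1 XOR (1 AND 1)) -> 0
  row 24 [11000]: (0 XOR (1 AND 1)) -> 1
  row 25 [11001]: (1 XOR (1 AND 1)) -> 0
  row 26 [11010]: (0 XOR (1 AND 1)) -> 1
  row 27 [11011]: (1 XOR (1 AND 1)) -> 0
  row 28 [11100]: (0 XOR (1 AND 1)) -> 1
  row 29 [11101]: (1 XOR (1 AND 1)) -> 0
  row 30 [11110]: (0 XOR (1 AND 1)) -> 1
  row 31 [11111]: (1 XOR (1 AND 1)) -> 0
Full result column, 4 rows per line (a,b,c fixed per line; d,e runs 00..11 left to right):
  rows 0-3 [a,b,c=000]: 0101  = hex 5
  rows 4-7 [a,b,c=001]: 0101  = hex 5
  rows 8-11 [a,b,c=010]: 0101  = hex 5
  rows 12-15 [a,b,c=011]: 0101  = hex 5
  rows 16-19 [a,b,c=100]: 1010  = hex A
  rows 20-23 [a,b,c=101]: 1010  = hex A
  rows 24-27 [a,b,c=110]: 1010  = hex A
  rows 28-31 [a,b,c=111]: 1010  = hex A
Output column (row 0 .. row 31) = 01010101010101011010101010101010
Output column grouped in 4s = 0101 0101 0101 0101 1010 1010 1010 1010 = 0x5555AAAA
Convert to decimal digit by digit (value = value*16 + digit):
  5 -> 5
  5*16 + 5 = 85
  85*16 + 5 = 1365
  1365*16 + 5 = 21845
  21845*16 + 10 (A) = 349530
  349530*16 + 10 (A) = 5592490
  5592490*16 + 10 (A) = 89479850
  89479850*16 + 10 (A) = 1431677610
Decimal = 1431677610

1431677610


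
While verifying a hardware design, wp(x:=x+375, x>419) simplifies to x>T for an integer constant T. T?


Formula: wp(x:=E, P) = P[E/x] (substitute E for x in postcondition)
Step 1: Postcondition: x>419
Step 2: Substitute x+375 for x: x+375>419
Step 3: Solve for x: x > 419-375 = 44

44


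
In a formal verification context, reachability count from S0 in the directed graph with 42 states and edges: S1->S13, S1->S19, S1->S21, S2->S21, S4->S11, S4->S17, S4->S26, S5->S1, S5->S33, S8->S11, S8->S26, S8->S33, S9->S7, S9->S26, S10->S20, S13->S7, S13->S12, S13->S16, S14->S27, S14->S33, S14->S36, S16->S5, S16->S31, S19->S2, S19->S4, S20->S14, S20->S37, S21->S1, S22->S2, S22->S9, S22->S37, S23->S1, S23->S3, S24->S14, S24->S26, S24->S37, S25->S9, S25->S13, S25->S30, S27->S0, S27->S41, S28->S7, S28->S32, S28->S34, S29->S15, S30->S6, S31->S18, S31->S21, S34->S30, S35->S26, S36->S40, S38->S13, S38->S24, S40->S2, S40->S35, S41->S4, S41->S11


BFS from S0:
  layer 0: {S0}
Reachable set: {S0}
Count = 1

1


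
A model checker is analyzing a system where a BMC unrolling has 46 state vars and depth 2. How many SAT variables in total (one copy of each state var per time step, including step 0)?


BMC unrolls to depth k, creating one copy of each state var for steps 0..k.
Step count = 2 + 1 = 3 (steps 0 through 2)
Vars per step = 46
Total = 46 * 3 = 138

138


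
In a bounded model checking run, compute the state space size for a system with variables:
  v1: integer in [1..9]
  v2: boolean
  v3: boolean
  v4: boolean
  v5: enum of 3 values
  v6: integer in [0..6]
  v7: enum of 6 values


State space = product of domain sizes of all variables.
Domain sizes:
  v1 (integer in [1..9]): 9
  v2 (boolean): 2
  v3 (boolean): 2
  v4 (boolean): 2
  v5 (enum of 3 values): 3
  v6 (integer in [0..6]): 7
  v7 (enum of 6 values): 6
Product = 9 * 2 * 2 * 2 * 3 * 7 * 6 = 9072

9072


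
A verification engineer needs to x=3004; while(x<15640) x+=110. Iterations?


Step 1: x goes from 3004 toward 15640 by 110; the body runs while x<15640, so iterations = ceil((bound-start)/step)
Step 2: Distance=12636
Step 3: ceil(12636/110)=115

115


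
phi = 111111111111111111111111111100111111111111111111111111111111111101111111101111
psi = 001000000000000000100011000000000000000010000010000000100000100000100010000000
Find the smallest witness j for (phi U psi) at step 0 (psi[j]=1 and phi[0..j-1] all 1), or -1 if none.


(phi U psi) at 0: need smallest j with psi[j]=1 and phi[i]=1 for all i in [0,j).
Scan from step 0:
  step 0: phi=1, psi=0 -> continue
  step 1: phi=1, psi=0 -> continue
  step 2: psi=1 and phi held for [0,2) -> witness found
Witness step = 2

2


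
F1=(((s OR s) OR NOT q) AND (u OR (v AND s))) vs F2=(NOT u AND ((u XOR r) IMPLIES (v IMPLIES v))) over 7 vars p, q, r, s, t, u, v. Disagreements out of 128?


F1 = (((s OR s) OR NOT q) AND (u OR (v AND s)))
F2 = (NOT u AND ((u XOR r) IMPLIES (v IMPLIES v)))
Evaluate both on each of 128 rows (bits = p,q,r,s,t,u,v):
  row 0 [0000000]: F1=0 F2=1 (differ) -> 1
  row 1 [0000001]: F1=0 F2=1 (differ) -> 1
  row 2 [0000010]: F1=1 F2=0 (differ) -> 1
  row 3 [0000011]: F1=1 F2=0 (differ) -> 1
  row 4 [0000100]: F1=0 F2=1 (differ) -> 1
  (every remaining row is evaluated the same way; all 128 results are listed next)
Full result column, 8 rows per line (p,q,r,s fixed per line; t,u,v runs 000..111 left to right):
  rows 0-7 [p,q,r,s=0000]: 11111111  (ones: 8)
  rows 8-15 [p,q,r,s=0001]: 10111011  (ones: 6)
  rows 16-23 [p,q,r,s=0010]: 11111111  (ones: 8)
  rows 24-31 [p,q,r,s=0011]: 10111011  (ones: 6)
  rows 32-39 [p,q,r,s=0100]: 11001100  (ones: 4)
  rows 40-47 [p,q,r,s=0101]: 10111011  (ones: 6)
  rows 48-55 [p,q,r,s=0110]: 11001100  (ones: 4)
  rows 56-63 [p,q,r,s=0111]: 10111011  (ones: 6)
  rows 64-71 [p,q,r,s=1000]: 11111111  (ones: 8)
  rows 72-79 [p,q,r,s=1001]: 10111011  (ones: 6)
  rows 80-87 [p,q,r,s=1010]: 11111111  (ones: 8)
  rows 88-95 [p,q,r,s=1011]: 10111011  (ones: 6)
  rows 96-103 [p,q,r,s=1100]: 11001100  (ones: 4)
  rows 104-111 [p,q,r,s=1101]: 10111011  (ones: 6)
  rows 112-119 [p,q,r,s=1110]: 11001100  (ones: 4)
  rows 120-127 [p,q,r,s=1111]: 10111011  (ones: 6)
Disagreements = 8+6+8+6+4+6+4+6+8+6+8+6+4+6+4+6 = 96

96


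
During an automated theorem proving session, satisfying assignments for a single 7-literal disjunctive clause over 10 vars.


Step 1: Total=2^10=1024
Step 2: Unsat when all 7 false: 2^3=8
Step 3: Sat=1024-8=1016

1016


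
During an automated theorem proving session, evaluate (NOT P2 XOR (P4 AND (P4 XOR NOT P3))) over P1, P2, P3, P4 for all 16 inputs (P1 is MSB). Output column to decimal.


Formula: (NOT P2 XOR (P4 AND (P4 XOR NOT P3))) over P1, P2, P3, P4 (16 rows)
Evaluate each row (bits = P1,P2,P3,P4, MSB first):
  row 0 [0000]: (NOT 0 XOR (0 AND (0 XOR NOT 0))) -> 1
  row 1 [0001]: (NOT 0 XOR (1 AND (1 XOR NOT 0))) -> 1
  row 2 [0010]: (NOT 0 XOR (0 AND (0 XOR NOT 1))) -> 1
  row 3 [0011]: (NOT 0 XOR (1 AND (1 XOR NOT 1))) -> 0
  row 4 [0100]: (NOT 1 XOR (0 AND (0 XOR NOT 0))) -> 0
  row 5 [0101]: (NOT 1 XOR (1 AND (1 XOR NOT 0))) -> 0
  row 6 [0110]: (NOT 1 XOR (0 AND (0 XOR NOT 1))) -> 0
  row 7 [0111]: (NOT 1 XOR (1 AND (1 XOR NOT 1))) -> 1
  row 8 [1000]: (NOT 0 XOR (0 AND (0 XOR NOT 0))) -> 1
  row 9 [1001]: (NOT 0 XOR (1 AND (1 XOR NOT 0))) -> 1
  row 10 [1010]: (NOT 0 XOR (0 AND (0 XOR NOT 1))) -> 1
  row 11 [1011]: (NOT 0 XOR (1 AND (1 XOR NOT 1))) -> 0
  row 12 [1100]: (NOT 1 XOR (0 AND (0 XOR NOT 0))) -> 0
  row 13 [1101]: (NOT 1 XOR (1 AND (1 XOR NOT 0))) -> 0
  row 14 [1110]: (NOT 1 XOR (0 AND (0 XOR NOT 1))) -> 0
  row 15 [1111]: (NOT 1 XOR (1 AND (1 XOR NOT 1))) -> 1
Full result column, 4 rows per line (P1,P2 fixed per line; P3,P4 runs 00..11 left to right):
  rows 0-3 [P1,P2=00]: 1110  = hex E
  rows 4-7 [P1,P2=01]: 0001  = hex 1
  rows 8-11 [P1,P2=10]: 1110  = hex E
  rows 12-15 [P1,P2=11]: 0001  = hex 1
Output column (row 0 .. row 15) = 1110000111100001
Output column grouped in 4s = 1110 0001 1110 0001 = 0xE1E1
Convert to decimal digit by digit (value = value*16 + digit):
  E -> 14
  14*16 + 1 = 225
  225*16 + 14 (E) = 3614
  3614*16 + 1 = 57825
Decimal = 57825

57825


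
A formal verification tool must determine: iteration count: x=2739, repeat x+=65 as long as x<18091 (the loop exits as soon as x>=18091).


Step 1: x goes from 2739 toward 18091 by 65; the body runs while x<18091, so iterations = ceil((bound-start)/step)
Step 2: Distance=15352
Step 3: ceil(15352/65)=237

237


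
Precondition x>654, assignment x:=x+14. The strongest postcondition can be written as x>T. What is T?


Formula: sp(P, x:=E) = exists old_x. (x = E[old_x/x]) AND P[old_x/x] (old_x is the value of x before the assignment; eliminate old_x by solving x = E[old_x/x] for old_x)
Step 1: Precondition P: x>654, i.e. old_x > 654
Step 2: Assignment gives x = old_x + 14, so old_x = x - 14
Step 3: Substitute into P: x - 14 > 654
Step 4: Simplify: x > 654+14 = 668

668


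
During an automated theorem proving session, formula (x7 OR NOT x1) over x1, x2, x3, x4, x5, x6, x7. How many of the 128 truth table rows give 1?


Formula: (x7 OR NOT x1) over 7 vars (128 rows)
Evaluate each row (x1, x2, x3, x4, x5, x6, x7 as bits, MSB first):
  row 0 [0000000]: (0 OR NOT 0) -> 1
  row 1 [0000001]: (1 OR NOT 0) -> 1
  row 2 [0000010]: (0 OR NOT 0) -> 1
  row 3 [0000011]: (1 OR NOT 0) -> 1
  row 4 [0000100]: (0 OR NOT 0) -> 1
  (every remaining row is evaluated the same way; all 128 results are listed next)
Full result column, 8 rows per line (x1,x2,x3,x4 fixed per line; x5,x6,x7 runs 000..111 left to right):
  rows 0-7 [x1,x2,x3,x4=0000]: 11111111  (ones: 8)
  rows 8-15 [x1,x2,x3,x4=0001]: 11111111  (ones: 8)
  rows 16-23 [x1,x2,x3,x4=0010]: 11111111  (ones: 8)
  rows 24-31 [x1,x2,x3,x4=0011]: 11111111  (ones: 8)
  rows 32-39 [x1,x2,x3,x4=0100]: 11111111  (ones: 8)
  rows 40-47 [x1,x2,x3,x4=0101]: 11111111  (ones: 8)
  rows 48-55 [x1,x2,x3,x4=0110]: 11111111  (ones: 8)
  rows 56-63 [x1,x2,x3,x4=0111]: 11111111  (ones: 8)
  rows 64-71 [x1,x2,x3,x4=1000]: 01010101  (ones: 4)
  rows 72-79 [x1,x2,x3,x4=1001]: 01010101  (ones: 4)
  rows 80-87 [x1,x2,x3,x4=1010]: 01010101  (ones: 4)
  rows 88-95 [x1,x2,x3,x4=1011]: 01010101  (ones: 4)
  rows 96-103 [x1,x2,x3,x4=1100]: 01010101  (ones: 4)
  rows 104-111 [x1,x2,x3,x4=1101]: 01010101  (ones: 4)
  rows 112-119 [x1,x2,x3,x4=1110]: 01010101  (ones: 4)
  rows 120-127 [x1,x2,x3,x4=1111]: 01010101  (ones: 4)
Count of 1-rows = 8+8+8+8+8+8+8+8+4+4+4+4+4+4+4+4 = 96

96


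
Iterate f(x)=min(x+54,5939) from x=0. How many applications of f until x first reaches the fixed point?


Step 1: x=0, cap=5939, increment=54
Step 2: x grows by 54 each step until capped at 5939; fixed point is x=5939
Step 3: iterations = ceil(5939/54) = 110

110


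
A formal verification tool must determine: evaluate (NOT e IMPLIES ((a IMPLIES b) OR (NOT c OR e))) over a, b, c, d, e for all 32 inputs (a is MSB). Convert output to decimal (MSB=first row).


Formula: (NOT e IMPLIES ((a IMPLIES b) OR (NOT c OR e))) over a, b, c, d, e (32 rows)
Evaluate each row (bits = a,b,c,d,e, MSB first):
  row 0 [00000]: (NOT 0 IMPLIES ((0 IMPLIES 0) OR (NOT 0 OR 0))) -> 1
  row 1 [00001]: (NOT 1 IMPLIES ((0 IMPLIES 0) OR (NOT 0 OR 1))) -> 1
  row 2 [00010]: (NOT 0 IMPLIES ((0 IMPLIES 0) OR (NOT 0 OR 0))) -> 1
  row 3 [00011]: (NOT 1 IMPLIES ((0 IMPLIES 0) OR (NOT 0 OR 1))) -> 1
  row 4 [00100]: (NOT 0 IMPLIES ((0 IMPLIES 0) OR (NOT 1 OR 0))) -> 1
  row 5 [00101]: (NOT 1 IMPLIES ((0 IMPLIES 0) OR (NOT 1 OR 1))) -> 1
  row 6 [00110]: (NOT 0 IMPLIES ((0 IMPLIES 0) OR (NOT 1 OR 0))) -> 1
  row 7 [00111]: (NOT 1 IMPLIES ((0 IMPLIES 0) OR (NOT 1 OR 1))) -> 1
  row 8 [01000]: (NOT 0 IMPLIES ((0 IMPLIES 1) OR (NOT 0 OR 0))) -> 1
  row 9 [01001]: (NOT 1 IMPLIES ((0 IMPLIES 1) OR (NOT 0 OR 1))) -> 1
  row 10 [01010]: (NOT 0 IMPLIES ((0 IMPLIES 1) OR (NOT 0 OR 0))) -> 1
  row 11 [01011]: (NOT 1 IMPLIES ((0 IMPLIES 1) OR (NOT 0 OR 1))) -> 1
  row 12 [01100]: (NOT 0 IMPLIES ((0 IMPLIES 1) OR (NOT 1 OR 0))) -> 1
  row 13 [01101]: (NOT 1 IMPLIES ((0 IMPLIES 1) OR (NOT 1 OR 1))) -> 1
  row 14 [01110]: (NOT 0 IMPLIES ((0 IMPLIES 1) OR (NOT 1 OR 0))) -> 1
  row 15 [01111]: (NOT 1 IMPLIES ((0 IMPLIES 1) OR (NOT 1 OR 1))) -> 1
  row 16 [10000]: (NOT 0 IMPLIES ((1 IMPLIES 0) OR (NOT 0 OR 0))) -> 1
  row 17 [10001]: (NOT 1 IMPLIES ((1 IMPLIES 0) OR (NOT 0 OR 1))) -> 1
  row 18 [10010]: (NOT 0 IMPLIES ((1 IMPLIES 0) OR (NOT 0 OR 0))) -> 1
  row 19 [10011]: (NOT 1 IMPLIES ((1 IMPLIES 0) OR (NOT 0 OR 1))) -> 1
  row 20 [10100]: (NOT 0 IMPLIES ((1 IMPLIES 0) OR (NOT 1 OR 0))) -> 0
  row 21 [10101]: (NOT 1 IMPLIES ((1 IMPLIES 0) OR (NOT 1 OR 1))) -> 1
  row 22 [10110]: (NOT 0 IMPLIES ((1 IMPLIES 0) OR (NOT 1 OR 0))) -> 0
  row 23 [10111]: (NOT 1 IMPLIES ((1 IMPLIES 0) OR (NOT 1 OR 1))) -> 1
  row 24 [11000]: (NOT 0 IMPLIES ((1 IMPLIES 1) OR (NOT 0 OR 0))) -> 1
  row 25 [11001]: (NOT 1 IMPLIES ((1 IMPLIES 1) OR (NOT 0 OR 1))) -> 1
  row 26 [11010]: (NOT 0 IMPLIES ((1 IMPLIES 1) OR (NOT 0 OR 0))) -> 1
  row 27 [11011]: (NOT 1 IMPLIES ((1 IMPLIES 1) OR (NOT 0 OR 1))) -> 1
  row 28 [11100]: (NOT 0 IMPLIES ((1 IMPLIES 1) OR (NOT 1 OR 0))) -> 1
  row 29 [11101]: (NOT 1 IMPLIES ((1 IMPLIES 1) OR (NOT 1 OR 1))) -> 1
  row 30 [11110]: (NOT 0 IMPLIES ((1 IMPLIES 1) OR (NOT 1 OR 0))) -> 1
  row 31 [11111]: (NOT 1 IMPLIES ((1 IMPLIES 1) OR (NOT 1 OR 1))) -> 1
Full result column, 4 rows per line (a,b,c fixed per line; d,e runs 00..11 left to right):
  rows 0-3 [a,b,c=000]: 1111  = hex F
  rows 4-7 [a,b,c=001]: 1111  = hex F
  rows 8-11 [a,b,c=010]: 1111  = hex F
  rows 12-15 [a,b,c=011]: 1111  = hex F
  rows 16-19 [a,b,c=100]: 1111  = hex F
  rows 20-23 [a,b,c=101]: 0101  = hex 5
  rows 24-27 [a,b,c=110]: 1111  = hex F
  rows 28-31 [a,b,c=111]: 1111  = hex F
Output column (row 0 .. row 31) = 11111111111111111111010111111111
Output column grouped in 4s = 1111 1111 1111 1111 1111 0101 1111 1111 = 0xFFFFF5FF
Convert to decimal digit by digit (value = value*16 + digit):
  F -> 15
  15*16 + 15 (F) = 255
  255*16 + 15 (F) = 4095
  4095*16 + 15 (F) = 65535
  65535*16 + 15 (F) = 1048575
  1048575*16 + 5 = 16777205
  16777205*16 + 15 (F) = 268435295
  268435295*16 + 15 (F) = 4294964735
Decimal = 4294964735

4294964735


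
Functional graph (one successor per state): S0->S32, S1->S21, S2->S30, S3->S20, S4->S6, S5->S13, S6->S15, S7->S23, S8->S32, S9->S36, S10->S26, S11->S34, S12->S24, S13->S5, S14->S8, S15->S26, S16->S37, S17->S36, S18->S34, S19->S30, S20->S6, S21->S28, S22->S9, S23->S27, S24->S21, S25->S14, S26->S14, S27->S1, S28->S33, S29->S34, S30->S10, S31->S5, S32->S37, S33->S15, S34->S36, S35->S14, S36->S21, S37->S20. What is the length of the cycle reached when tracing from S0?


Trace from S0 until a state repeats:
  S0 -> S32 -> S37 -> S20 -> S6 -> S15 -> S26 -> S14 -> S8 -> S32
S32 first seen at step 1, revisited at step 9.
Cycle length = 9 - 1 = 8

8


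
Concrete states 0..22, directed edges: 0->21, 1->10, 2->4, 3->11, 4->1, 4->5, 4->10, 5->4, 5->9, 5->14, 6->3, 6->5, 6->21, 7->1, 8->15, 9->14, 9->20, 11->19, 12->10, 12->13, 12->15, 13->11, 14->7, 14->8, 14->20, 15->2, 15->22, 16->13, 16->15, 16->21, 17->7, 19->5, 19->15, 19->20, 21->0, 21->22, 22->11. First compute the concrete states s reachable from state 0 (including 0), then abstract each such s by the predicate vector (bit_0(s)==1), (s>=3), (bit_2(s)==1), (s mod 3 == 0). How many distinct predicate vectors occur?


BFS from 0:
Concrete reachable: {0, 1, 2, 4, 5, 7, 8, 9, 10, 11, 14, 15, 19, 20, 21, 22}
Abstract via predicates (bit_0(s)==1), (s>=3), (bit_2(s)==1), (s mod 3 == 0):
  (0,0,0,0) <- {2}
  (0,0,0,1) <- {0}
  (0,1,0,0) <- {8, 10}
  (0,1,1,0) <- {4, 14, 20, 22}
  (1,0,0,0) <- {1}
  (1,1,0,0) <- {11, 19}
  (1,1,0,1) <- {9}
  (1,1,1,0) <- {5, 7}
  (1,1,1,1) <- {15, 21}
Distinct abstract states = 9

9


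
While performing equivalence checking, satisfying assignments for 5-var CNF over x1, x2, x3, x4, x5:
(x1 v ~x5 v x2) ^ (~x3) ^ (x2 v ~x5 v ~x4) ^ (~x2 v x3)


CNF with 4 clauses over 5 vars (32 assignments).
An assignment satisfies CNF iff every clause has >=1 true literal.
Check each row (bits = x1,x2,x3,x4,x5; clause T/F shown):
  row 0 [00000]: clauses=TTTT -> 1
  row 1 [00001]: clauses=FTTT -> 0
  row 2 [00010]: clauses=TTTT -> 1
  row 3 [00011]: clauses=FTFT -> 0
  row 4 [00100]: clauses=TFTT -> 0
  row 5 [00101]: clauses=FFTT -> 0
  row 6 [00110]: clauses=TFTT -> 0
  row 7 [00111]: clauses=FFFT -> 0
  row 8 [01000]: clauses=TTTF -> 0
  row 9 [01001]: clauses=TTTF -> 0
  row 10 [01010]: clauses=TTTF -> 0
  row 11 [01011]: clauses=TTTF -> 0
  row 12 [01100]: clauses=TFTT -> 0
  row 13 [01101]: clauses=TFTT -> 0
  row 14 [01110]: clauses=TFTT -> 0
  row 15 [01111]: clauses=TFTT -> 0
  row 16 [10000]: clauses=TTTT -> 1
  row 17 [10001]: clauses=TTTT -> 1
  row 18 [10010]: clauses=TTTT -> 1
  row 19 [10011]: clauses=TTFT -> 0
  row 20 [10100]: clauses=TFTT -> 0
  row 21 [10101]: clauses=TFTT -> 0
  row 22 [10110]: clauses=TFTT -> 0
  row 23 [10111]: clauses=TFFT -> 0
  row 24 [11000]: clauses=TTTF -> 0
  row 25 [11001]: clauses=TTTF -> 0
  row 26 [11010]: clauses=TTTF -> 0
  row 27 [11011]: clauses=TTTF -> 0
  row 28 [11100]: clauses=TFTT -> 0
  row 29 [11101]: clauses=TFTT -> 0
  row 30 [11110]: clauses=TFTT -> 0
  row 31 [11111]: clauses=TFTT -> 0
Full result column, 8 rows per line (x1,x2 fixed per line; x3,x4,x5 runs 000..111 left to right):
  rows 0-7 [x1,x2=00]: 10100000  (ones: 2)
  rows 8-15 [x1,x2=01]: 00000000  (ones: 0)
  rows 16-23 [x1,x2=10]: 11100000  (ones: 3)
  rows 24-31 [x1,x2=11]: 00000000  (ones: 0)
Satisfying assignments = 2+0+3+0 = 5

5


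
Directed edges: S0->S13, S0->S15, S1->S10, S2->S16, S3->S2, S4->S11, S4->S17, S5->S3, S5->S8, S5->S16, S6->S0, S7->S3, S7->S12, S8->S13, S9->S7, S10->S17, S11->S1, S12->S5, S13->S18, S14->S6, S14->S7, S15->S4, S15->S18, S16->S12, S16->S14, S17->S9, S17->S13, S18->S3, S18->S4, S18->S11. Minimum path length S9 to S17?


BFS layer-by-layer from S9:
  dist 0: {S9}
  dist 1: {S7}
  dist 2: {S3, S12}
  dist 3: {S2, S5}
  dist 4: {S8, S16}
  dist 5: {S13, S14}
  dist 6: {S6, S18}
  dist 7: {S0, S4, S11}
  dist 8: {S1, S15, S17}
  -> S17 reached at distance 8
Shortest path length = 8

8


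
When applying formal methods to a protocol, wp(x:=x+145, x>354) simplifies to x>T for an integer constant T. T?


Formula: wp(x:=E, P) = P[E/x] (substitute E for x in postcondition)
Step 1: Postcondition: x>354
Step 2: Substitute x+145 for x: x+145>354
Step 3: Solve for x: x > 354-145 = 209

209


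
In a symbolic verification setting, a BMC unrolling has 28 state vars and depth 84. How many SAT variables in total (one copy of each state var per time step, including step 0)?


BMC unrolls to depth k, creating one copy of each state var for steps 0..k.
Step count = 84 + 1 = 85 (steps 0 through 84)
Vars per step = 28
Total = 28 * 85 = 2380

2380


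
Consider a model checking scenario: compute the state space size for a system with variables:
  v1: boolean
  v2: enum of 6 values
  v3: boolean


State space = product of domain sizes of all variables.
Domain sizes:
  v1 (boolean): 2
  v2 (enum of 6 values): 6
  v3 (boolean): 2
Product = 2 * 6 * 2 = 24

24


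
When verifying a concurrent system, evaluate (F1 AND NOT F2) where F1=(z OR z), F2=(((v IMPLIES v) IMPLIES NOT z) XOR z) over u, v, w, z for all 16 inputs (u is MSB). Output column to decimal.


F1 = (z OR z)
F2 = (((v IMPLIES v) IMPLIES NOT z) XOR z)
Counterexample to F1=>F2 is where F1=1 and F2=0.
Evaluate each row (bits = u,v,w,z, MSB first):
  row 0 [0000]: F1=0 F2=1 -> F1&~F2 -> 0
  row 1 [0001]: F1=1 F2=1 -> F1&~F2 -> 0
  row 2 [0010]: F1=0 F2=1 -> F1&~F2 -> 0
  row 3 [0011]: F1=1 F2=1 -> F1&~F2 -> 0
  row 4 [0100]: F1=0 F2=1 -> F1&~F2 -> 0
  row 5 [0101]: F1=1 F2=1 -> F1&~F2 -> 0
  row 6 [0110]: F1=0 F2=1 -> F1&~F2 -> 0
  row 7 [0111]: F1=1 F2=1 -> F1&~F2 -> 0
  row 8 [1000]: F1=0 F2=1 -> F1&~F2 -> 0
  row 9 [1001]: F1=1 F2=1 -> F1&~F2 -> 0
  row 10 [1010]: F1=0 F2=1 -> F1&~F2 -> 0
  row 11 [1011]: F1=1 F2=1 -> F1&~F2 -> 0
  row 12 [1100]: F1=0 F2=1 -> F1&~F2 -> 0
  row 13 [1101]: F1=1 F2=1 -> F1&~F2 -> 0
  row 14 [1110]: F1=0 F2=1 -> F1&~F2 -> 0
  row 15 [1111]: F1=1 F2=1 -> F1&~F2 -> 0
Full result column, 4 rows per line (u,v fixed per line; w,z runs 00..11 left to right):
  rows 0-3 [u,v=00]: 0000  = hex 0
  rows 4-7 [u,v=01]: 0000  = hex 0
  rows 8-11 [u,v=10]: 0000  = hex 0
  rows 12-15 [u,v=11]: 0000  = hex 0
Counterexample vector (row 0 .. row 15) = 0000000000000000
Output column grouped in 4s = 0000 0000 0000 0000 = 0x0000
Convert to decimal digit by digit (value = value*16 + digit):
  0 -> 0
  0*16 + 0 = 0
  0*16 + 0 = 0
  0*16 + 0 = 0
Decimal = 0

0


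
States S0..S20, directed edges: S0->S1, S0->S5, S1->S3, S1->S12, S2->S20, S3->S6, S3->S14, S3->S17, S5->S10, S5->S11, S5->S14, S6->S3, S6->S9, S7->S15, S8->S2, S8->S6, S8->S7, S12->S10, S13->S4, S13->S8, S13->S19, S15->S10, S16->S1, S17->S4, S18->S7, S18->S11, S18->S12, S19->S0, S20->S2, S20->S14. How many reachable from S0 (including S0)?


BFS from S0:
  layer 0: {S0}
  layer 1: {S1, S5}
  layer 2: {S3, S10, S11, S12, S14}
  layer 3: {S6, S17}
  layer 4: {S4, S9}
Reachable set: {S0, S1, S3, S4, S5, S6, S9, S10, S11, S12, S14, S17}
Count = 12

12


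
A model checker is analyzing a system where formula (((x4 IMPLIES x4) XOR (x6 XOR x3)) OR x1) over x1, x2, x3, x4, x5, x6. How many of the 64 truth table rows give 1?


Formula: (((x4 IMPLIES x4) XOR (x6 XOR x3)) OR x1) over 6 vars (64 rows)
Evaluate each row (x1, x2, x3, x4, x5, x6 as bits, MSB first):
  row 0 [000000]: (((0 IMPLIES 0) XOR (0 XOR 0)) OR 0) -> 1
  row 1 [000001]: (((0 IMPLIES 0) XOR (1 XOR 0)) OR 0) -> 0
  row 2 [000010]: (((0 IMPLIES 0) XOR (0 XOR 0)) OR 0) -> 1
  row 3 [000011]: (((0 IMPLIES 0) XOR (1 XOR 0)) OR 0) -> 0
  row 4 [000100]: (((1 IMPLIES 1) XOR (0 XOR 0)) OR 0) -> 1
  (every remaining row is evaluated the same way; all 64 results are listed next)
Full result column, 8 rows per line (x1,x2,x3 fixed per line; x4,x5,x6 runs 000..111 left to right):
  rows 0-7 [x1,x2,x3=000]: 10101010  (ones: 4)
  rows 8-15 [x1,x2,x3=001]: 01010101  (ones: 4)
  rows 16-23 [x1,x2,x3=010]: 10101010  (ones: 4)
  rows 24-31 [x1,x2,x3=011]: 01010101  (ones: 4)
  rows 32-39 [x1,x2,x3=100]: 11111111  (ones: 8)
  rows 40-47 [x1,x2,x3=101]: 11111111  (ones: 8)
  rows 48-55 [x1,x2,x3=110]: 11111111  (ones: 8)
  rows 56-63 [x1,x2,x3=111]: 11111111  (ones: 8)
Count of 1-rows = 4+4+4+4+8+8+8+8 = 48

48
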